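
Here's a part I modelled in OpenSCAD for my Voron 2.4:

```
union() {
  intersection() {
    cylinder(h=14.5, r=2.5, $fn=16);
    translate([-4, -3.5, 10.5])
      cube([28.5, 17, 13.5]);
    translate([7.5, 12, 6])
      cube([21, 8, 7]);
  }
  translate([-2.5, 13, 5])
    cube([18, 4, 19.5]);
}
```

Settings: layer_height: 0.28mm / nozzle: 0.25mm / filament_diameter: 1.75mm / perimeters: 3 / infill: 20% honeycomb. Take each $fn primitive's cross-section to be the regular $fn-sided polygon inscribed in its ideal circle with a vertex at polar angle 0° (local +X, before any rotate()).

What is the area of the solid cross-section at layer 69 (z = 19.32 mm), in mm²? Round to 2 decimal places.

At z = 19.32 mm: the cylinder is absent (z outside [0, 14.5]); the cube at (-4, -3.5) (footprint 28.5×17) is included at this height (area 484.50 mm²); the cube at (7.5, 12) does not reach this height (z outside [6, 13]); Keeping only the common overlap: at least one operand is absent at this height, so nothing remains; the 18×4 cube at (-2.5, 13) contributes its full rectangle (area 72.00 mm²); Taking the union: only the 18×4 cube at (-2.5, 13) is present, so the union is just that shape — area = 72.00 mm². Overall, the cross-section is a single solid region. Net area = 72.00 mm².

72.00 mm²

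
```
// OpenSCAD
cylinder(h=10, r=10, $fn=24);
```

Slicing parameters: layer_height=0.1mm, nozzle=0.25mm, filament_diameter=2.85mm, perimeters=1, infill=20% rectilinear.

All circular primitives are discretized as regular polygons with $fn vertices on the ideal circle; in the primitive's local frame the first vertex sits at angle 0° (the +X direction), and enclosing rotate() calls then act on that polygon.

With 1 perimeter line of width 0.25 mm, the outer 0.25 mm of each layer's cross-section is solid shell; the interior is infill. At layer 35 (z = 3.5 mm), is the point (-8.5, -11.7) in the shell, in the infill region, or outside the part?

outside

At z = 3.5 mm: the r=10 cylinder contributes a regular 24-gon of circumradius 10. Overall, the cross-section is a single solid region. The nearest boundary edge runs (-7.07, -7.07)→(-5.00, -8.66); distance from the point to it = 4.54 mm. The point is not inside any of the regions above, so it lies outside the cross-section (4.54 mm from the nearest boundary).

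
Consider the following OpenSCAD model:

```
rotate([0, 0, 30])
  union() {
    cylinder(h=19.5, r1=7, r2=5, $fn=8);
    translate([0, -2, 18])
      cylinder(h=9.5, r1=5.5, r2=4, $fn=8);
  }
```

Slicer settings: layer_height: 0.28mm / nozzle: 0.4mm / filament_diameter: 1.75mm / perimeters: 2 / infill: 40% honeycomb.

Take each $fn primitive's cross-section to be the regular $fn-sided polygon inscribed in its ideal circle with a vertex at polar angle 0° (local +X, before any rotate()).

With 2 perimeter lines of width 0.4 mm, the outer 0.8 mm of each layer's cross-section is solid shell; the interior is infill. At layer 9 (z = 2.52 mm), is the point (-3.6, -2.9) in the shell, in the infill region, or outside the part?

At z = 2.52 mm: the cone (r1=7→r2=5) has section circumradius 6.742 here — a regular 8-gon; the cone at (0, -2) is not intersected at this z (z outside [18, 27.5]); Merging all regions: only the cone is present, so the union is just that shape — 1 connected region; (whole slice rotated 30° about Z — lengths, areas and connectivity unchanged). Overall, the cross-section is a single solid region. Undo the 30° rotation: the query point maps to (-4.568, -0.711) in the un-rotated model frame. The nearest boundary edge runs (-6.74, 0.00)→(-4.77, -4.77); distance from the point to it = 1.74 mm. The point is inside the cross-section and 1.74 mm from the nearest boundary — more than the 0.8 mm shell width (2 × 0.4), so it's in the infill interior.

infill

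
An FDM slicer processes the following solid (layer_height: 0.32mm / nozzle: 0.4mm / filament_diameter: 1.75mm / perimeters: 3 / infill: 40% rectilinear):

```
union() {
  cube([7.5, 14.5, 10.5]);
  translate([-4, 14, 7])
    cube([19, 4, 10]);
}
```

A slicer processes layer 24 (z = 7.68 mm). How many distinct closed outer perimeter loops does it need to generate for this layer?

1

At z = 7.68 mm: the 7.5×14.5 cube contributes its full rectangle; the cube at (-4, 14) (footprint 19×4) is included at this height; Taking the union: the regions partially overlap (shared area 3.75 mm²), so overlapping operands fuse into one piece — 1 connected region. The result has 1 disconnected region.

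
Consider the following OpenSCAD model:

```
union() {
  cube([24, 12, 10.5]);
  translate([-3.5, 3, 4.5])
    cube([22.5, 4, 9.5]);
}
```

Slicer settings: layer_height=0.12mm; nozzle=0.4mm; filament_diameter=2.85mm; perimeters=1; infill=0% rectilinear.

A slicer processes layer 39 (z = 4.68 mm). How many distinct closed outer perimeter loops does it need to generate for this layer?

At z = 4.68 mm: the cube is present — its section is the full 24×12 rectangle; the cube at (-3.5, 3) (footprint 22.5×4) is included at this height; Combining (union): the regions partially overlap (shared area 76.00 mm²), so overlapping operands fuse into one piece — 1 connected region. The result has 1 disconnected region.

1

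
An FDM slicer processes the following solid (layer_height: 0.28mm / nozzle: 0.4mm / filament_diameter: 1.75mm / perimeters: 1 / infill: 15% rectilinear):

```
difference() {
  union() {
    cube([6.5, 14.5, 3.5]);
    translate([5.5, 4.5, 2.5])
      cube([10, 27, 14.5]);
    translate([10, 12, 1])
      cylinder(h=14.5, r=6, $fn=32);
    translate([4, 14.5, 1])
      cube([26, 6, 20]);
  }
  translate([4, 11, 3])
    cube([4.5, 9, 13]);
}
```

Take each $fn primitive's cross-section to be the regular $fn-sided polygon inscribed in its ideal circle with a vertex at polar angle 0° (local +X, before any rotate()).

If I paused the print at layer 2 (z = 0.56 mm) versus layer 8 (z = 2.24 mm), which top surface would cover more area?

layer 8 (z = 2.24 mm)

Layer 2 (z = 0.56): the cube (footprint 6.5×14.5) is included at this height (area 94.25 mm²); the cube at (5.5, 4.5) is not intersected at this z (z outside [2.5, 17]); the cylinder at (10, 12) is absent (z outside [1, 15.5]); the cube at (4, 14.5) does not reach this height (z outside [1, 21]); Taking the union: only the 6.5×14.5 cube is present, so the union is just that shape — area = 94.25 mm²; the cube at (4, 11) is absent (z outside [3, 16]); Subtracting the remaining from the first: none of the subtracted shapes is present at this height, so that combined region is unchanged — area = 94.25 mm². So its area = 94.25 mm². Layer 8 (z = 2.24): the cube is present — its section is the full 6.5×14.5 rectangle (area 94.25 mm²); the cube at (5.5, 4.5) is absent (z outside [2.5, 17]); the r=6 cylinder at (10, 12) gives a regular 32-gon of circumradius 6 (constant along its height) (area = (32/2)·6.000²·sin(360°/32) = 112.37 mm²); the cube at (4, 14.5) is present — its section is the full 26×6 rectangle (area 156.00 mm²); Taking the union: the regions partially overlap — summed areas 362.62 mm² minus the doubly-counted overlap 41.35 mm² gives 321.27 mm² — area = 321.27 mm²; the cube at (4, 11) does not reach this height (z outside [3, 16]); Taking the first minus the rest: none of the subtracted shapes is present at this height, so that combined region is unchanged — area = 321.27 mm². So its area = 321.27 mm². Layer 8 is larger (321.27 vs 94.25 mm²).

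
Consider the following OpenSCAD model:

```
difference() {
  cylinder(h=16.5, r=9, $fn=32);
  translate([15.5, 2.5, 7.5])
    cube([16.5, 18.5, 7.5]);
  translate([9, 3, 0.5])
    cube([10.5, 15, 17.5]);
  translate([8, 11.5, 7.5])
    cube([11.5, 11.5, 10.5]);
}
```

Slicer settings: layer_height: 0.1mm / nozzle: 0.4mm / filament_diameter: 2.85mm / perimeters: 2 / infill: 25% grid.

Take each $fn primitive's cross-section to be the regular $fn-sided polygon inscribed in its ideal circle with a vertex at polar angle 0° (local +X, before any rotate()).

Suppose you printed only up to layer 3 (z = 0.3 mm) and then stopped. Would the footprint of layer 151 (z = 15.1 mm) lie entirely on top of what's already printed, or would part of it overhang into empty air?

Compare the two slices. At z = 0.3: the r=9 cylinder contributes a regular 32-gon of circumradius 9 (area = (32/2)·9.000²·sin(360°/32) = 252.84 mm²); the cube at (15.5, 2.5) does not reach this height (z outside [7.5, 15]); the cube at (9, 3) is not intersected at this z (z outside [0.5, 18]); the cube at (8, 11.5) is absent (z outside [7.5, 18]); Subtracting the remaining from the first: none of the subtracted shapes is present at this height, so the r=9 cylinder is unchanged — area = 252.84 mm². At z = 15.1: the r=9 cylinder contributes a regular 32-gon of circumradius 9 (area = (32/2)·9.000²·sin(360°/32) = 252.84 mm²); the cube at (15.5, 2.5) is absent (z outside [7.5, 15]); the cube at (9, 3) (footprint 10.5×15) is included at this height (area 157.50 mm²); the cube at (8, 11.5) (footprint 11.5×11.5) is included at this height (area 132.25 mm²); After the difference (first − rest): starting from the r=9 cylinder (252.84 mm²), the 10.5×15 cube at (9, 3) misses the remaining region (no effect); the 11.5×11.5 cube at (8, 11.5) misses the remaining region (no effect) — area = 252.84 mm². Checking containment: the cross-section at z = 15.1 is a subset of the cross-section at z = 0.3.

entirely on top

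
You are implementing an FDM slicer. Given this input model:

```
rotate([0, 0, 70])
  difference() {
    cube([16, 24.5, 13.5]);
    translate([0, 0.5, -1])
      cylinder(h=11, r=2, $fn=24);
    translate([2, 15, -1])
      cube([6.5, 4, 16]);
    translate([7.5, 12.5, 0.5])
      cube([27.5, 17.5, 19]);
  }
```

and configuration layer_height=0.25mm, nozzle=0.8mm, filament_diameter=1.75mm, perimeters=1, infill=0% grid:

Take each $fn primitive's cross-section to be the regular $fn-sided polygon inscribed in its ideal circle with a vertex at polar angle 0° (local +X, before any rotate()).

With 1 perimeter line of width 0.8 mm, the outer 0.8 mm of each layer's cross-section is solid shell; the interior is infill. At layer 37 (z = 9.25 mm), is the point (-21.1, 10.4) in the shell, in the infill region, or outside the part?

At z = 9.25 mm: the cube (footprint 16×24.5) is included at this height; the cylinder at (0, 0.5): section is a regular 24-gon, circumradius r=2; the cube at (2, 15) is present — its section is the full 6.5×4 rectangle; the cube at (7.5, 12.5) (footprint 27.5×17.5) is included at this height; After the difference (first − rest): starting from the 16×24.5 cube, the r=2 cylinder at (0, 0.5) partially overlaps it — only the 4.09 mm² overlap (of its 12.42 mm²) is removed, clipping the outline; the 6.5×4 cube at (2, 15) lies wholly inside it (removes its full 26.00 mm² and its 21.00 mm outline becomes a hole wall); the 27.5×17.5 cube at (7.5, 12.5) partially overlaps it — only the 98.00 mm² overlap (of its 481.25 mm²) is removed, clipping the outline — 1 connected region; (whole slice rotated 70° about Z — lengths, areas and connectivity unchanged). Overall, the cross-section is a single solid region. Undo the 70° rotation: the query point maps to (2.556, 23.385) in the un-rotated model frame. The nearest boundary edge runs (0.00, 24.50)→(7.50, 24.50); distance from the point to it = 1.12 mm. The point is inside the cross-section and 1.12 mm from the nearest boundary — more than the 0.8 mm shell width (1 × 0.8), so it's in the infill interior.

infill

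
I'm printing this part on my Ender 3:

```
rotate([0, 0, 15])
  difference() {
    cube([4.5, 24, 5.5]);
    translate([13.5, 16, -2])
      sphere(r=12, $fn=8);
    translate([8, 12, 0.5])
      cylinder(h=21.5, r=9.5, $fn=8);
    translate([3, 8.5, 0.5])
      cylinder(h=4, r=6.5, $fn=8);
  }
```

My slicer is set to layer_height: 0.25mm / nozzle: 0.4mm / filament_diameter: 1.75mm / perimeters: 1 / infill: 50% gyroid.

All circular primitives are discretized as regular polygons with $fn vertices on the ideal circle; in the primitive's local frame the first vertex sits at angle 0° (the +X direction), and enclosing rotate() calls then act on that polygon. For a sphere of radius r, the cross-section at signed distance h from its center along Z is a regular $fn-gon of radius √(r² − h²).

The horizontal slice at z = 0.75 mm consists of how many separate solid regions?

2

At z = 0.75 mm: the cube is present — its section is the full 4.5×24 rectangle; the sphere at (13.5, 16): section is a regular 8-gon, circumradius = √(r²−h²) = √(12²−2.75²) = 11.681; the r=9.5 cylinder at (8, 12) gives a regular 8-gon of circumradius 9.5 (constant along its height); the r=6.5 cylinder at (3, 8.5) gives a regular 8-gon of circumradius 6.5 (constant along its height); After the difference (first − rest): starting from the 4.5×24 cube, the r=12 sphere at (13.5, 16) partially overlaps it — only the 17.35 mm² overlap (of its 385.90 mm²) is removed, clipping the outline; the r=9.5 cylinder at (8, 12) partially overlaps it — only the 44.89 mm² overlap (of its 255.27 mm²) is removed, clipping the outline; the r=6.5 cylinder at (3, 8.5) partially overlaps it — only the 12.28 mm² overlap (of its 119.50 mm²) is removed, clipping the outline — 2 connected regions; (whole slice rotated 15° about Z — lengths, areas and connectivity unchanged). The result has 2 disconnected regions.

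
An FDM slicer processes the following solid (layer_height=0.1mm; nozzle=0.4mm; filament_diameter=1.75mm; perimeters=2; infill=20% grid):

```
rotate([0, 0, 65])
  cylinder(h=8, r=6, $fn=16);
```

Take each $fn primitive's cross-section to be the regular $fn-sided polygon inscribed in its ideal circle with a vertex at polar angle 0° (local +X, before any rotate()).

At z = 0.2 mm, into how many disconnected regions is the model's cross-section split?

At z = 0.2 mm: the cylinder: section is a regular 16-gon, circumradius r=6; (rotated 65° about Z; rotation is an isometry so areas/perimeters/island counts are preserved). The result has 1 disconnected region.

1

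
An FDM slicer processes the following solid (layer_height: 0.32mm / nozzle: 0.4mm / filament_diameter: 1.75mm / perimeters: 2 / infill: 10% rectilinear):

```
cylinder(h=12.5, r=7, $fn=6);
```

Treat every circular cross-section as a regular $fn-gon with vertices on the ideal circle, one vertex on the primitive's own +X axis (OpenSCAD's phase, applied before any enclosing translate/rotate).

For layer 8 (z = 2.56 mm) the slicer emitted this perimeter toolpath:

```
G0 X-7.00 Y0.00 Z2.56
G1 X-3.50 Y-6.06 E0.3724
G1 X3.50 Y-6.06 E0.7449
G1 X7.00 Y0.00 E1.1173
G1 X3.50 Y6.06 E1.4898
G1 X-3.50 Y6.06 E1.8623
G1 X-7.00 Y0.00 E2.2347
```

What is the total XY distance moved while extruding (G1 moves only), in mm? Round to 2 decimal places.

41.99 mm

Sum the Euclidean lengths of each G1 segment: total = 41.99 mm.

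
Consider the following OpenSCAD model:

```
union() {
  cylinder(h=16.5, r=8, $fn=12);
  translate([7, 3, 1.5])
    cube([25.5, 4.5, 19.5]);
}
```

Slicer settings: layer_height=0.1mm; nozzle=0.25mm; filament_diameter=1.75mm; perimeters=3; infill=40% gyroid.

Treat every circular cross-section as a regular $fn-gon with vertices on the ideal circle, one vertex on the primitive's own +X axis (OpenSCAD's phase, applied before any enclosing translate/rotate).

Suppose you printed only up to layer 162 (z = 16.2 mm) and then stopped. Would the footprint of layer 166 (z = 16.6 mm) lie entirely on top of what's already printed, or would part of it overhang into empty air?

entirely on top

Compare the two slices. At z = 16.2: the r=8 cylinder contributes a regular 12-gon of circumradius 8 (area = (12/2)·8.000²·sin(360°/12) = 192.00 mm²); the cube at (7, 3) (footprint 25.5×4.5) is included at this height (area 114.75 mm²); Merging all regions: the regions partially overlap — summed areas 306.75 mm² minus the doubly-counted overlap 0.07 mm² gives 306.68 mm² — area = 306.68 mm². At z = 16.6: the cylinder does not reach this height (z outside [0, 16.5]); the 25.5×4.5 cube at (7, 3) contributes its full rectangle (area 114.75 mm²); Merging all regions: only the 25.5×4.5 cube at (7, 3) is present, so the union is just that shape — area = 114.75 mm². Checking containment: the cross-section at z = 16.6 is a subset of the cross-section at z = 16.2.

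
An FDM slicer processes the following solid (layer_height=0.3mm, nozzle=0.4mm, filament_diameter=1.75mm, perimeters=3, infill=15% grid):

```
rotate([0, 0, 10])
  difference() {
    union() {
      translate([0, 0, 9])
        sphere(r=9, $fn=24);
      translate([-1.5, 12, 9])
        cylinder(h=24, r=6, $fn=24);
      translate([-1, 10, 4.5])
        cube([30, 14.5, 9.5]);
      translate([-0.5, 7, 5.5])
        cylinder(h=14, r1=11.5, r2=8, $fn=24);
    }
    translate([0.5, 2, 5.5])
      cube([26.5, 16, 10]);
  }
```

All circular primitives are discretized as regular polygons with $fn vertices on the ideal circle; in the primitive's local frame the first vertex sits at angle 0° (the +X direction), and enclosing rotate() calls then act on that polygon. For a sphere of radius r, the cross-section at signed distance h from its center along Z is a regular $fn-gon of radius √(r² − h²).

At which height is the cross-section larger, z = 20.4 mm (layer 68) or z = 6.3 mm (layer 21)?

Layer 68 (z = 20.4): the sphere is not intersected at this z (|z−center|=11.400 > r=9); the r=6 cylinder at (-1.5, 12) gives a regular 24-gon of circumradius 6 (constant along its height) (area = (24/2)·6.000²·sin(360°/24) = 111.81 mm²); the cube at (-1, 10) does not reach this height (z outside [4.5, 14]); the cone at (-0.5, 7) is absent (z outside [5.5, 19.5]); Taking the union: only the r=6 cylinder at (-1.5, 12) is present, so the union is just that shape — area = 111.81 mm²; the cube at (0.5, 2) is not intersected at this z (z outside [5.5, 15.5]); After the difference (first − rest): none of the subtracted shapes is present at this height, so the result so far is unchanged — area = 111.81 mm²; (rotated 10° about Z; rotation is an isometry so areas/perimeters/island counts are preserved). So its area = 111.81 mm². Layer 21 (z = 6.3): the sphere: section is a regular 24-gon, circumradius = √(r²−h²) = √(9²−2.7²) = 8.585 (area = (24/2)·8.585²·sin(360°/24) = 228.93 mm²); the cylinder at (-1.5, 12) does not reach this height (z outside [9, 33]); the cube at (-1, 10) is present — its section is the full 30×14.5 rectangle (area 435.00 mm²); the cone at (-0.5, 7) (r1=11.5→r2=8) has section circumradius 11.300 here — a regular 24-gon (area = (24/2)·11.300²·sin(360°/24) = 396.58 mm²); Merging all regions: the regions partially overlap — summed areas 1060.51 mm² minus the doubly-counted overlap 235.91 mm² gives 824.61 mm² — area = 824.61 mm²; the cube at (0.5, 2) is present — its section is the full 26.5×16 rectangle (area 424.00 mm²); After the difference (first − rest): starting from the result so far (824.61 mm²), the 26.5×16 cube at (0.5, 2) partially overlaps it — only the 291.55 mm² overlap (of its 424.00 mm²) is removed, clipping the outline — area = 533.05 mm²; (whole slice rotated 10° about Z — lengths, areas and connectivity unchanged). So its area = 533.05 mm². Layer 21 is larger (533.05 vs 111.81 mm²).

layer 21 (z = 6.3 mm)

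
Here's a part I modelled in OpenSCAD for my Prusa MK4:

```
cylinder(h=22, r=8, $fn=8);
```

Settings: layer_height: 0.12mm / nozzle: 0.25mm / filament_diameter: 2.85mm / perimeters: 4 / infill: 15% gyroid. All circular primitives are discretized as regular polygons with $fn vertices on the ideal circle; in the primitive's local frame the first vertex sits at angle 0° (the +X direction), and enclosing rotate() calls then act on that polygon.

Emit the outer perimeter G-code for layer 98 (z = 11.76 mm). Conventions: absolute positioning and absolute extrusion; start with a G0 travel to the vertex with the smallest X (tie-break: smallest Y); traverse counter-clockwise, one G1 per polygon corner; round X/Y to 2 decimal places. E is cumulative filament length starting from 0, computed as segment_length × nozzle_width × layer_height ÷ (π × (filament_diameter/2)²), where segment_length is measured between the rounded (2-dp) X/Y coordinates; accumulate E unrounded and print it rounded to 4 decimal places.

G0 X-8.00 Y0.00 Z11.76
G1 X-5.66 Y-5.66 E0.0288
G1 X0.00 Y-8.00 E0.0576
G1 X5.66 Y-5.66 E0.0864
G1 X8.00 Y0.00 E0.1152
G1 X5.66 Y5.66 E0.1440
G1 X0.00 Y8.00 E0.1728
G1 X-5.66 Y5.66 E0.2016
G1 X-8.00 Y0.00 E0.2304

At z = 11.76 mm: the cylinder: section is a regular 8-gon, circumradius r=8. The outline is a single polygon with 8 vertices. Extrusion per mm of travel: 0.25 × 0.12 / (π × 1.425²) = 0.004703. Accumulating E over each segment gives final E = 0.2304.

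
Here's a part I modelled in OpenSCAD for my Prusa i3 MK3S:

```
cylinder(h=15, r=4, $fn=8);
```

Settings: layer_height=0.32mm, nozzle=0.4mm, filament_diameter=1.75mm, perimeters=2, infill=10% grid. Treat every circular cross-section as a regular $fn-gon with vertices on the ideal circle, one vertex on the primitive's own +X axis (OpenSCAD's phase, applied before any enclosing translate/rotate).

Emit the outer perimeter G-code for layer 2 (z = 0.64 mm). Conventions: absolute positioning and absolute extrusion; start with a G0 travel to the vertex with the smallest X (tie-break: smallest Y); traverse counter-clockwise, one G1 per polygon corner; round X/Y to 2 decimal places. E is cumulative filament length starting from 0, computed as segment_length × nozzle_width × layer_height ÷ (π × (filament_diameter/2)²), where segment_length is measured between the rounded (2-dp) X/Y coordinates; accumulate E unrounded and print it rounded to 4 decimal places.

G0 X-4.00 Y0.00 Z0.64
G1 X-2.83 Y-2.83 E0.1630
G1 X0.00 Y-4.00 E0.3259
G1 X2.83 Y-2.83 E0.4889
G1 X4.00 Y0.00 E0.6519
G1 X2.83 Y2.83 E0.8148
G1 X0.00 Y4.00 E0.9778
G1 X-2.83 Y2.83 E1.1408
G1 X-4.00 Y0.00 E1.3037

At z = 0.64 mm: the r=4 cylinder contributes a regular 8-gon of circumradius 4. The outline is a single polygon with 8 vertices. Extrusion per mm of travel: 0.4 × 0.32 / (π × 0.875²) = 0.053216. Accumulating E over each segment gives final E = 1.3037.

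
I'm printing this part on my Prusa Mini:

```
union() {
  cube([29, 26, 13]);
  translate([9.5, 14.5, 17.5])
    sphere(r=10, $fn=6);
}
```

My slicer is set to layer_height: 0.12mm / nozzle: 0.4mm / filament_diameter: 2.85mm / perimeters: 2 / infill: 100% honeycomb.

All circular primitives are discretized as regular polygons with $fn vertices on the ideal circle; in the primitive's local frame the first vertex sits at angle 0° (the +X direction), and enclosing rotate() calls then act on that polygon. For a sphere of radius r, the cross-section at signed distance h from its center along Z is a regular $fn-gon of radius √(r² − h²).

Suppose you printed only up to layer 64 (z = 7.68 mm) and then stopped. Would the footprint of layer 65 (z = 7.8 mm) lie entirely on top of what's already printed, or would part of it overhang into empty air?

entirely on top

Compare the two slices. At z = 7.68: the cube is present — its section is the full 29×26 rectangle (area 754.00 mm²); the r=10 sphere at (9.5, 14.5) slices to a regular 6-gon of circumradius 1.889 (√(r²−h²) with h=9.82 from center) (area = (6/2)·1.889²·sin(360°/6) = 9.27 mm²); Combining (union): the r=10 sphere at (9.5, 14.5) lies entirely inside the 29×26 cube, so the union is just the 29×26 cube — area = 754.00 mm². At z = 7.8: the cube is present — its section is the full 29×26 rectangle (area 754.00 mm²); the sphere at (9.5, 14.5): section is a regular 6-gon, circumradius = √(r²−h²) = √(10²−9.7²) = 2.431 (area = (6/2)·2.431²·sin(360°/6) = 15.35 mm²); Combining (union): the r=10 sphere at (9.5, 14.5) lies entirely inside the 29×26 cube, so the union is just the 29×26 cube — area = 754.00 mm². Checking containment: the cross-section at z = 7.8 is a subset of the cross-section at z = 7.68.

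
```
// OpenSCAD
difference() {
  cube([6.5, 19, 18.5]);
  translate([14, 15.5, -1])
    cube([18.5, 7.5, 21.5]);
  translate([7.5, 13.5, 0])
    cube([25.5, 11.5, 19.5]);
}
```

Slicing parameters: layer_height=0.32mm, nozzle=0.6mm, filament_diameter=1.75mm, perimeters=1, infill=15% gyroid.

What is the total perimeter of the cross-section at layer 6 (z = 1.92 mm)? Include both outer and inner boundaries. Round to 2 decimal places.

51.00 mm

At z = 1.92 mm: the cube (footprint 6.5×19) is included at this height (perimeter 51.00 mm); the 18.5×7.5 cube at (14, 15.5) contributes its full rectangle (perimeter 52.00 mm); the cube at (7.5, 13.5) (footprint 25.5×11.5) is included at this height (perimeter 74.00 mm); After the difference (first − rest): starting from the 6.5×19 cube, the 18.5×7.5 cube at (14, 15.5) misses the remaining region (no effect); the 25.5×11.5 cube at (7.5, 13.5) misses the remaining region (no effect) — boundary = 51.00 mm. Overall, the cross-section is a single solid region. Total boundary length (outer) = 51.00 mm.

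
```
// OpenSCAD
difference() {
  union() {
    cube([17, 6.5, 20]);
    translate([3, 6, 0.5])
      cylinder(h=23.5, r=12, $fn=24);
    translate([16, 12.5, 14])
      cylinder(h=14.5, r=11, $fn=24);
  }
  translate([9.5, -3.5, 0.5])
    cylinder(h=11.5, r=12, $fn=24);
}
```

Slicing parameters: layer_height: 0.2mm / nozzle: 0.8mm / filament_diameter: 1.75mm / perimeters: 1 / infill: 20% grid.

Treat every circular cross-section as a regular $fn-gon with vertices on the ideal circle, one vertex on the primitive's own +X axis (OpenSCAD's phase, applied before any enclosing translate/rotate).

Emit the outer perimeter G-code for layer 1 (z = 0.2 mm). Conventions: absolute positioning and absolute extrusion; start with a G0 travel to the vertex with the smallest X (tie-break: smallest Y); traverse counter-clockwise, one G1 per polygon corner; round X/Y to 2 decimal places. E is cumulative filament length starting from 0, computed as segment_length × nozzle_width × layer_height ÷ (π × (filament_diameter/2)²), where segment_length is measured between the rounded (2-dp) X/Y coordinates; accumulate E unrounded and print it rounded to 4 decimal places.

At z = 0.2 mm: the 17×6.5 cube contributes its full rectangle; the cylinder at (3, 6) is absent (z outside [0.5, 24]); the cylinder at (16, 12.5) is not intersected at this z (z outside [14, 28.5]); Taking the union: only the 17×6.5 cube is present, so the union is just that shape — 1 connected region; the cylinder at (9.5, -3.5) is not intersected at this z (z outside [0.5, 12]); After the difference (first − rest): none of the subtracted shapes is present at this height, so the result so far is unchanged — 1 connected region. The outline is a single polygon with 4 vertices. Extrusion per mm of travel: 0.8 × 0.2 / (π × 0.875²) = 0.066520. Accumulating E over each segment gives final E = 3.1265.

G0 X0.00 Y0.00 Z0.20
G1 X17.00 Y0.00 E1.1308
G1 X17.00 Y6.50 E1.5632
G1 X0.00 Y6.50 E2.6941
G1 X0.00 Y0.00 E3.1265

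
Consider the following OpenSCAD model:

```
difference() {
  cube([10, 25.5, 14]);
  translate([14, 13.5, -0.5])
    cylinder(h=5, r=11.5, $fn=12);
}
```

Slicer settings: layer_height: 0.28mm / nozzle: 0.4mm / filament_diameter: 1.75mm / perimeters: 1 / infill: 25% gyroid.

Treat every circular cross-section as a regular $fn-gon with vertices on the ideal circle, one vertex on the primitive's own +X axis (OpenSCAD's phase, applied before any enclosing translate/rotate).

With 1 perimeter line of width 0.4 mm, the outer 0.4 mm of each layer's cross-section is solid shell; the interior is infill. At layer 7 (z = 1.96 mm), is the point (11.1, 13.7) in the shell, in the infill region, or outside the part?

At z = 1.96 mm: the cube is present — its section is the full 10×25.5 rectangle; the cylinder at (14, 13.5): section is a regular 12-gon, circumradius r=11.5; After the difference (first − rest): starting from the 10×25.5 cube, the r=11.5 cylinder at (14, 13.5) partially overlaps it — only the 110.66 mm² overlap (of its 396.75 mm²) is removed, clipping the outline — 1 connected region. Overall, the cross-section is a single solid region. The nearest boundary edge runs (4.04, 19.25)→(2.50, 13.50); distance from the point to it = 8.26 mm. The point is not inside any of the regions above, so it lies outside the cross-section (8.26 mm from the nearest boundary).

outside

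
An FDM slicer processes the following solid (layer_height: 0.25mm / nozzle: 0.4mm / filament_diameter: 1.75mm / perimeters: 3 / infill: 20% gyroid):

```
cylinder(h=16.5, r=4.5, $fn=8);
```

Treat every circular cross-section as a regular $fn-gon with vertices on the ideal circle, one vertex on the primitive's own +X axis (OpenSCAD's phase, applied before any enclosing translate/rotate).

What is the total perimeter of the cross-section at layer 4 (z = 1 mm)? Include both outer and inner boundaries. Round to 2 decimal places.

27.55 mm

At z = 1 mm: the r=4.5 cylinder contributes a regular 8-gon of circumradius 4.5 (perimeter = 2·8·4.500·sin(180°/8) = 27.55 mm). Overall, the cross-section is a single solid region. Total boundary length (outer) = 27.55 mm.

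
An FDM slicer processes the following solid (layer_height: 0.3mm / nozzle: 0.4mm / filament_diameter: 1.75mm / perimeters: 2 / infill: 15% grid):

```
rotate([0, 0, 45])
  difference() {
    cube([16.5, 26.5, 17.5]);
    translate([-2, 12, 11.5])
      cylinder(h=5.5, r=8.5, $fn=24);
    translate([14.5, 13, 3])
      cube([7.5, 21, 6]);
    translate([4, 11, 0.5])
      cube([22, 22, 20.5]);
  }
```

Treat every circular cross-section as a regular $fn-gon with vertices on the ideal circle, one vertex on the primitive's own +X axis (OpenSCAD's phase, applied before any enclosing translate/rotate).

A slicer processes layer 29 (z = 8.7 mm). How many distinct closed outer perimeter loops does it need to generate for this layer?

1

At z = 8.7 mm: the 16.5×26.5 cube contributes its full rectangle; the cylinder at (-2, 12) does not reach this height (z outside [11.5, 17]); the cube at (14.5, 13) is present — its section is the full 7.5×21 rectangle; the 22×22 cube at (4, 11) contributes its full rectangle; Subtracting the remaining from the first: starting from the 16.5×26.5 cube, the 7.5×21 cube at (14.5, 13) partially overlaps it — only the 27.00 mm² overlap (of its 157.50 mm²) is removed, clipping the outline; the 22×22 cube at (4, 11) partially overlaps it — only the 166.75 mm² overlap (of its 484.00 mm²) is removed, clipping the outline — 1 connected region; (rotated 45° about Z; rotation is an isometry so areas/perimeters/island counts are preserved). The result has 1 disconnected region.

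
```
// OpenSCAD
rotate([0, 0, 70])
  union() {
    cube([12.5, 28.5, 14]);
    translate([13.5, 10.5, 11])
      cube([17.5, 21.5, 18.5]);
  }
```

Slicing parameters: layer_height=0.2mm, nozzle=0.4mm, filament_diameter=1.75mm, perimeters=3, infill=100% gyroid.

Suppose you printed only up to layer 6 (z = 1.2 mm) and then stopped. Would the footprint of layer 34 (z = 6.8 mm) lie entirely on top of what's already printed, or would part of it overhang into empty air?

entirely on top

Compare the two slices. At z = 1.2: the cube (footprint 12.5×28.5) is included at this height (area 356.25 mm²); the cube at (13.5, 10.5) does not reach this height (z outside [11, 29.5]); Merging all regions: only the 12.5×28.5 cube is present, so the union is just that shape — area = 356.25 mm²; (whole slice rotated 70° about Z — lengths, areas and connectivity unchanged). At z = 6.8: the cube (footprint 12.5×28.5) is included at this height (area 356.25 mm²); the cube at (13.5, 10.5) is not intersected at this z (z outside [11, 29.5]); Merging all regions: only the 12.5×28.5 cube is present, so the union is just that shape — area = 356.25 mm²; (rotated 70° about Z; rotation is an isometry so areas/perimeters/island counts are preserved). Checking containment: the cross-section at z = 6.8 is a subset of the cross-section at z = 1.2.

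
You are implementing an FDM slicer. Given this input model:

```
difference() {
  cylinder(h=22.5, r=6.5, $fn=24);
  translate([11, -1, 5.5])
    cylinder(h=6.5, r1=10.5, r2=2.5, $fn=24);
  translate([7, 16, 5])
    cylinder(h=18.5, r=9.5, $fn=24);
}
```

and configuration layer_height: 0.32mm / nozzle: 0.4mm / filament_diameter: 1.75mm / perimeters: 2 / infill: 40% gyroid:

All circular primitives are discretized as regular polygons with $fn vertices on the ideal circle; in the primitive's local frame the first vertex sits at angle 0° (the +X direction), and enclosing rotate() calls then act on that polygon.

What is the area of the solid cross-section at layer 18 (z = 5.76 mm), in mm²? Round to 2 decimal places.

85.67 mm²

At z = 5.76 mm: the r=6.5 cylinder gives a regular 24-gon of circumradius 6.5 (constant along its height) (area = (24/2)·6.500²·sin(360°/24) = 131.22 mm²); the cone at (11, -1) (r1=10.5→r2=2.5) has section circumradius 10.180 here — a regular 24-gon (area = (24/2)·10.180²·sin(360°/24) = 321.86 mm²); the r=9.5 cylinder at (7, 16) contributes a regular 24-gon of circumradius 9.5 (area = (24/2)·9.500²·sin(360°/24) = 280.30 mm²); Taking the first minus the rest: starting from the r=6.5 cylinder (131.22 mm²), the cone at (11, -1) partially overlaps it — only the 45.55 mm² overlap (of its 321.86 mm²) is removed, clipping the outline; the r=9.5 cylinder at (7, 16) misses the remaining region (no effect) — area = 85.67 mm². Overall, the cross-section is a single solid region. Net area = 85.67 mm².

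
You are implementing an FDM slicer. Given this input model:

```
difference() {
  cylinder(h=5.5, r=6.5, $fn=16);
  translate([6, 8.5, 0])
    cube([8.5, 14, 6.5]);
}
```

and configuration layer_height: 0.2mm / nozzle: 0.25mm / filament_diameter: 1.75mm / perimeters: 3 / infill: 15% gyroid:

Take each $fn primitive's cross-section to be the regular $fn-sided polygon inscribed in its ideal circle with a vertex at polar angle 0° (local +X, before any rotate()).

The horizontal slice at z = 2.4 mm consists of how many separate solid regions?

1

At z = 2.4 mm: the cylinder: section is a regular 16-gon, circumradius r=6.5; the cube at (6, 8.5) is present — its section is the full 8.5×14 rectangle; Subtracting the remaining from the first: starting from the r=6.5 cylinder, the 8.5×14 cube at (6, 8.5) misses the remaining region (no effect) — 1 connected region. The result has 1 disconnected region.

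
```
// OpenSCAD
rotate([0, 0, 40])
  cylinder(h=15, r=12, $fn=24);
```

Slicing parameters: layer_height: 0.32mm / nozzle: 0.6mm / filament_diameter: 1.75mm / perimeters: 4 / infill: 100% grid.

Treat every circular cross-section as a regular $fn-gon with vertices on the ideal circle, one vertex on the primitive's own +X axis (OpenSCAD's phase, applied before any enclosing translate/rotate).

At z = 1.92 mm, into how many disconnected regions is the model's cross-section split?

1

At z = 1.92 mm: the r=12 cylinder contributes a regular 24-gon of circumradius 12; (rotated 40° about Z; rotation is an isometry so areas/perimeters/island counts are preserved). The result has 1 disconnected region.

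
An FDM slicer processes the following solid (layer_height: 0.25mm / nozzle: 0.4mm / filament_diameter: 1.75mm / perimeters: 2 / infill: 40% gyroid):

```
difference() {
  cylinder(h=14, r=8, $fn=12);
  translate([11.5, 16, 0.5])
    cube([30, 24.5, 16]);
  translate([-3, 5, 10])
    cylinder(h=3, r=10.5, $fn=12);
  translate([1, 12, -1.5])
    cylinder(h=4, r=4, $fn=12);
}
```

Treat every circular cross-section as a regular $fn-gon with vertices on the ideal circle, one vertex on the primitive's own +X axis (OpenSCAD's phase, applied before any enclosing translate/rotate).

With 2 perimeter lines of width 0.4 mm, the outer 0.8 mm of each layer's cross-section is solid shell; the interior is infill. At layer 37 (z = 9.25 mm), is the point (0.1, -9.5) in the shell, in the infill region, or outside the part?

outside

At z = 9.25 mm: the r=8 cylinder gives a regular 12-gon of circumradius 8 (constant along its height); the 30×24.5 cube at (11.5, 16) contributes its full rectangle; the cylinder at (-3, 5) is not intersected at this z (z outside [10, 13]); the cylinder at (1, 12) is absent (z outside [-1.5, 2.5]); After the difference (first − rest): starting from the r=8 cylinder, the 30×24.5 cube at (11.5, 16) misses the remaining region (no effect) — 1 connected region. Overall, the cross-section is a single solid region. The nearest boundary edge runs (4.00, -6.93)→(-0.00, -8.00); distance from the point to it = 1.50 mm. The point is not inside any of the regions above, so it lies outside the cross-section (1.50 mm from the nearest boundary).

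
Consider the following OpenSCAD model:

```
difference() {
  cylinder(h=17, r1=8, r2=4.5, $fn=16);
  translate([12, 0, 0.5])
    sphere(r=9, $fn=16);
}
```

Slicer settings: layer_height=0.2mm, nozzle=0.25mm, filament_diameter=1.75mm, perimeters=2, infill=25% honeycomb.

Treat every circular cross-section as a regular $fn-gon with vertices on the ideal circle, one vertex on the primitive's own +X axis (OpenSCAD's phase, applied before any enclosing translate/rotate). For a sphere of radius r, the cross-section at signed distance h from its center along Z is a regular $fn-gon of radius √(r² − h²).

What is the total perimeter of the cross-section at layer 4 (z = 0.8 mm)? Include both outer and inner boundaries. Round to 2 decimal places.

48.50 mm

At z = 0.8 mm: the cone: at t=0.047 of its height the radius interpolates to r₁+(r₂−r₁)t = 7.835, giving a regular 16-gon of that circumradius (perimeter = 2·16·7.835·sin(180°/16) = 48.91 mm); the sphere at (12, 0): section is a regular 16-gon, circumradius = √(r²−h²) = √(9²−0.3²) = 8.995 (perimeter = 2·16·8.995·sin(180°/16) = 56.15 mm); After the difference (first − rest): starting from the cone, the r=9 sphere at (12, 0) partially overlaps it — only the 36.31 mm² overlap (of its 247.70 mm²) is removed, clipping the outline — boundary = 48.50 mm. Overall, the cross-section is a single solid region. Total boundary length (outer) = 48.50 mm.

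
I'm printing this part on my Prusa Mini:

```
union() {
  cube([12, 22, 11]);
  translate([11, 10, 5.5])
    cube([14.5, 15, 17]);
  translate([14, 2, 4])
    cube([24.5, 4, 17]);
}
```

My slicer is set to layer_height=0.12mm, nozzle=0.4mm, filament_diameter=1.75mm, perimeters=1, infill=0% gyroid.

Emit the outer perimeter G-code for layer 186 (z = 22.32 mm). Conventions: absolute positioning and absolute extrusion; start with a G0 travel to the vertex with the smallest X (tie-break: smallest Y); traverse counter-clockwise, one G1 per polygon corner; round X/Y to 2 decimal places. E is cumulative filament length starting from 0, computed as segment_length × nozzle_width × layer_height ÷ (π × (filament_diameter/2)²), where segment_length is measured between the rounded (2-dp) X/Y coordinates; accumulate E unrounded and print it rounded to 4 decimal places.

At z = 22.32 mm: the cube is not intersected at this z (z outside [0, 11]); the cube at (11, 10) is present — its section is the full 14.5×15 rectangle; the cube at (14, 2) does not reach this height (z outside [4, 21]); Combining (union): only the 14.5×15 cube at (11, 10) is present, so the union is just that shape — 1 connected region. The outline is a single polygon with 4 vertices. Extrusion per mm of travel: 0.4 × 0.12 / (π × 0.875²) = 0.019956. Accumulating E over each segment gives final E = 1.1774.

G0 X11.00 Y10.00 Z22.32
G1 X25.50 Y10.00 E0.2894
G1 X25.50 Y25.00 E0.5887
G1 X11.00 Y25.00 E0.8781
G1 X11.00 Y10.00 E1.1774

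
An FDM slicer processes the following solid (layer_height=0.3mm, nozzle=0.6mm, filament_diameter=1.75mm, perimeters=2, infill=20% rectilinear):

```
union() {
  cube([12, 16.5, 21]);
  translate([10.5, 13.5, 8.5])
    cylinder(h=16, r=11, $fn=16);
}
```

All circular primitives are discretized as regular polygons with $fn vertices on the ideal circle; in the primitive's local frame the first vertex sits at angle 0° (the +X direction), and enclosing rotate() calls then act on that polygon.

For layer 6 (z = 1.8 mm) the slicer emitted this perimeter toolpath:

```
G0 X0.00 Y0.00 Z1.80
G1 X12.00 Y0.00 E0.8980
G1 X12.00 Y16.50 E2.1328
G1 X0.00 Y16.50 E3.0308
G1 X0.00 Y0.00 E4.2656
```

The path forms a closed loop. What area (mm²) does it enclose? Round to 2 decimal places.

198.00 mm²

Apply the shoelace formula to the sequence of (X, Y) vertices; enclosed area = 198.00 mm².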